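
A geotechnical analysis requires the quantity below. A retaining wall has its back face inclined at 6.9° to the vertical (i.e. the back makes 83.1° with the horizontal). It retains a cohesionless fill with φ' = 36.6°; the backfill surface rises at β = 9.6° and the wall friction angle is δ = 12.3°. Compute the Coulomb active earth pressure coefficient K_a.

K_a = sin²(α+φ) / [sin²α · sin(α−δ) · (1 + √{sin(φ+δ)sin(φ−β) / (sin(α−δ)sin(α+β))})²].
With α = 83.1°, φ = 36.6°, δ = 12.3°, β = 9.6°: K_a = 0.3158.

0.316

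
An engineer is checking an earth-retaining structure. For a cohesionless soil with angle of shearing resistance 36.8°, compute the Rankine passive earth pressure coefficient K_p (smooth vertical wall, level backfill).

3.99

K_p = (1 + sin φ)/(1 − sin φ) = tan²(45° + 36.8°/2) = 3.988.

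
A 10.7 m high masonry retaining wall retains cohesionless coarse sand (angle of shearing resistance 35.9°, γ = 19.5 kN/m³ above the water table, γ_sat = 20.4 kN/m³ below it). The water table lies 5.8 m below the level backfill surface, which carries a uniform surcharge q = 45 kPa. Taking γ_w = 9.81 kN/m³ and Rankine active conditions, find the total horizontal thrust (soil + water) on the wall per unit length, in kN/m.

506 kN/m

K_a = tan²(45° − φ/2) = 0.2607.
γ' = 20.4 − 9.81 = 10.59 kN/m³. h₂ = H − d_w = 4.9 m.
σ'_h: at surface K_a·q = 11.73; at WT K_a(q+γd_w) = 41.22; at base K_a(q+γd_w+γ'h₂) = 54.75 kPa.
P₁ = ½(11.73+41.22)×5.8 = 153.6; P₂ = ½(41.22+54.75)×4.9 = 235.1; P_w = ½γ_w h₂² = 117.8.
Total = 153.6+235.1+117.8 = 506.5 kN/m.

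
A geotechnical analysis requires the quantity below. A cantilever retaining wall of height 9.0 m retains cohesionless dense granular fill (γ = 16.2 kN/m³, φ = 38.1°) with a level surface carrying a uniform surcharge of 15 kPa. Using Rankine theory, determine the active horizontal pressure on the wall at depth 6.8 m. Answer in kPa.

K_a = (1 − sin φ)/(1 + sin φ) = 0.2368.
σ_v = γz + q = 16.2 × 6.8 + 15 = 125.2 kPa.
σ_h = K_a σ_v = 0.2368 × 125.2 = 29.64 kPa.

29.6 kPa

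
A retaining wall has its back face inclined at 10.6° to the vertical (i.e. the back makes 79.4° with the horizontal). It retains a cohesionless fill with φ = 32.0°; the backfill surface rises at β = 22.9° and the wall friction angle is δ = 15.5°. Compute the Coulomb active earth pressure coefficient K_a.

0.537

K_a = sin²(α+φ) / [sin²α · sin(α−δ) · (1 + √{sin(φ+δ)sin(φ−β) / (sin(α−δ)sin(α+β))})²].
With α = 79.4°, φ = 32.0°, δ = 15.5°, β = 22.9°: K_a = 0.5366.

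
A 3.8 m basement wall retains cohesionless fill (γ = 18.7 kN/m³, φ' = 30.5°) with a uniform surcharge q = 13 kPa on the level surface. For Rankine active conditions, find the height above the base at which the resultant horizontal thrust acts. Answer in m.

K_a = 0.3267.
Triangular part P₁ = ½K_aγH² = 44.10 at H/3 = 1.267 m; rectangular part P₂ = K_a q H = 16.14 at H/2 = 1.900 m.
ȳ = (P₁·1.267 + P₂·1.900)/(P₁+P₂) = 1.436 m.

1.44 m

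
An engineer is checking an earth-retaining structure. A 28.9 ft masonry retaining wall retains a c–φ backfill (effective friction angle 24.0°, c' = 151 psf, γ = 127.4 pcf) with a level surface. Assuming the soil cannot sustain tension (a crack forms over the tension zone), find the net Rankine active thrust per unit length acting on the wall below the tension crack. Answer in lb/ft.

17100 lb/ft

K_a = 0.4217; √K_a = 0.6494.
Tension-crack depth z_c = 2c/(γ√K_a) = 2×151/(127.4×0.6494) = 3.650 ft.
σ_a at base = K_a γ H − 2c√K_a = 0.4217×127.4×28.9 − 2×151×0.6494 = 1357 psf.
P_a = ½ × 1357 × (H − z_c) = 0.5×1357×25.25 = 17130 lb/ft.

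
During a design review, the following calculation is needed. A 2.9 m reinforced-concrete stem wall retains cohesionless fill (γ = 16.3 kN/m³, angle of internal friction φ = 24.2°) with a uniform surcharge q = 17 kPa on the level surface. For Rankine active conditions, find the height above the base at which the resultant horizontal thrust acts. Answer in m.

1.17 m

K_a = 0.4185.
Triangular part P₁ = ½K_aγH² = 28.69 at H/3 = 0.9667 m; rectangular part P₂ = K_a q H = 20.63 at H/2 = 1.450 m.
ȳ = (P₁·0.9667 + P₂·1.450)/(P₁+P₂) = 1.169 m.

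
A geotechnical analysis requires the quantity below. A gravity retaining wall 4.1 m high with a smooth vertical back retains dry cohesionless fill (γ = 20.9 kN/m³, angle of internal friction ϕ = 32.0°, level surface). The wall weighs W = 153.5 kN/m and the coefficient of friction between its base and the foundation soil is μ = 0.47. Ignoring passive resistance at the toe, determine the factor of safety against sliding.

K_a = tan²(45° − 32.0°/2) = 0.3073.
P_a = ½K_aγH² = 0.5×0.3073×20.9×4.1² = 53.97 kN/m, acting at H/3 = 1.367 m above the base.
FS_sliding = μW / P_a = 0.47×153.5 / 53.97 = 1.337.

1.34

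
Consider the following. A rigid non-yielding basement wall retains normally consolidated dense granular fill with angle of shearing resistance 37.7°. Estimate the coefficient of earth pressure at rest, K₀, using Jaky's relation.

0.388

K₀ = 1 − sin φ' = 1 − sin 37.7° = 0.3885.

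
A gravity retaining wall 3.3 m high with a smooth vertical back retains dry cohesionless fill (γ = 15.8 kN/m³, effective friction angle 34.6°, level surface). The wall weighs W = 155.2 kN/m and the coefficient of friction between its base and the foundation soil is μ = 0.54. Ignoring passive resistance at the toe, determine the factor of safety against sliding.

3.53

K_a = tan²(45° − 34.6°/2) = 0.2756.
P_a = ½K_aγH² = 0.5×0.2756×15.8×3.3² = 23.71 kN/m, acting at H/3 = 1.100 m above the base.
FS_sliding = μW / P_a = 0.54×155.2 / 23.71 = 3.534.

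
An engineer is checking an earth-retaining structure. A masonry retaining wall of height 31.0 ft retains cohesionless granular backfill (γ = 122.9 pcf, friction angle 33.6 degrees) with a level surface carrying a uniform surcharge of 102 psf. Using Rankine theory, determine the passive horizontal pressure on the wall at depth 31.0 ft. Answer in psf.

K_p = (1 + sin φ)/(1 − sin φ) = 3.478.
σ_v = γz + q = 122.9 × 31.0 + 102 = 3912 psf.
σ_h = K_p σ_v = 3.478 × 3912 = 13610 psf.

13600 psf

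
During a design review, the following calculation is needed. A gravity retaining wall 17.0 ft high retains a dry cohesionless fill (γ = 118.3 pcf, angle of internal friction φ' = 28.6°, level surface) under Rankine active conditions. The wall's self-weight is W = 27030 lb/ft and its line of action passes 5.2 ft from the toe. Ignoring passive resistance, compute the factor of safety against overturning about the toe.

4.12

K_a = tan²(45° − 28.6°/2) = 0.3525.
P_a = ½K_aγH² = 0.5×0.3525×118.3×17.0² = 6027 lb/ft, acting at H/3 = 5.667 ft above the base.
Overturning moment M_o = P_a × H/3 = 6027 × 5.667 = 34150.
Resisting moment M_r = W × 5.2 = 27030 × 5.2 = 140600.
FS_overturning = M_r/M_o = 140600/34150 = 4.116.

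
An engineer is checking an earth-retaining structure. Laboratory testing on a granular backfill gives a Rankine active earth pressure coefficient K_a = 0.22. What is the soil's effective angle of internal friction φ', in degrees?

K_a = tan²(45° − φ/2) ⇒ 45° − φ/2 = arctan(√0.22) = 25.13°.
φ = 2(45° − 25.13°) = 39.74°.

39.7°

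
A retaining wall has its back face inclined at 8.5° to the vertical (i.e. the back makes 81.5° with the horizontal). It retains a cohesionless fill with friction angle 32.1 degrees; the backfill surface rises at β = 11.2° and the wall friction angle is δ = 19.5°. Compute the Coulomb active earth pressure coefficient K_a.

K_a = sin²(α+φ) / [sin²α · sin(α−δ) · (1 + √{sin(φ+δ)sin(φ−β) / (sin(α−δ)sin(α+β))})²].
With α = 81.5°, φ = 32.1°, δ = 19.5°, β = 11.2°: K_a = 0.3980.

0.398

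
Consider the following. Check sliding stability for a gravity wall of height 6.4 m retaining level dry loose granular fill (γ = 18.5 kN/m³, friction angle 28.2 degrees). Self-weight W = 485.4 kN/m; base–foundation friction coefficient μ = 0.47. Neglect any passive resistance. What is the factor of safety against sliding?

K_a = tan²(45° − 28.2°/2) = 0.3582.
P_a = ½K_aγH² = 0.5×0.3582×18.5×6.4² = 135.7 kN/m, acting at H/3 = 2.133 m above the base.
FS_sliding = μW / P_a = 0.47×485.4 / 135.7 = 1.681.

1.68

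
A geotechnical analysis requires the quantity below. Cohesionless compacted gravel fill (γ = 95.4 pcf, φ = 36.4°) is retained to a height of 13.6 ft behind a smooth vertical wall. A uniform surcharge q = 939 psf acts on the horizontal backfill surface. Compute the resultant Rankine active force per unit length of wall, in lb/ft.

5510 lb/ft

K_a = tan²(45° − φ/2) = 0.2552.
Soil triangle: ½ K_a γ H² = 0.5×0.2552×95.4×13.6² = 2251 lb/ft.
Surcharge rectangle: K_a q H = 0.2552×939×13.6 = 3259 lb/ft.
Total = 2251 + 3259 = 5510 lb/ft.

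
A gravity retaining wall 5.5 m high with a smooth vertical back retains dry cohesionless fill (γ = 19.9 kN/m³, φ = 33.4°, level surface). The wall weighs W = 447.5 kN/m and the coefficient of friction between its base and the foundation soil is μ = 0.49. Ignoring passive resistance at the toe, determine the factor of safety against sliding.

2.51

K_a = tan²(45° − 33.4°/2) = 0.2899.
P_a = ½K_aγH² = 0.5×0.2899×19.9×5.5² = 87.26 kN/m, acting at H/3 = 1.833 m above the base.
FS_sliding = μW / P_a = 0.49×447.5 / 87.26 = 2.513.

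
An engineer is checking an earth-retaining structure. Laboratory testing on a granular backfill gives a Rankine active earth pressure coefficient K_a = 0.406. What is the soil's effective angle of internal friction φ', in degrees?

K_a = tan²(45° − φ/2) ⇒ 45° − φ/2 = arctan(√0.406) = 32.50°.
φ = 2(45° − 32.50°) = 24.99°.

25.0°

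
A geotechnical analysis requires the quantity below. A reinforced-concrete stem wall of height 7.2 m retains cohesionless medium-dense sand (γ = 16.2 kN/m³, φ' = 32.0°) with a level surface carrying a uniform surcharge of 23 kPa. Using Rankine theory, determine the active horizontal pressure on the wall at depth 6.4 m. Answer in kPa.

K_a = (1 − sin φ)/(1 + sin φ) = 0.3073.
σ_v = γz + q = 16.2 × 6.4 + 23 = 126.7 kPa.
σ_h = K_a σ_v = 0.3073 × 126.7 = 38.92 kPa.

38.9 kPa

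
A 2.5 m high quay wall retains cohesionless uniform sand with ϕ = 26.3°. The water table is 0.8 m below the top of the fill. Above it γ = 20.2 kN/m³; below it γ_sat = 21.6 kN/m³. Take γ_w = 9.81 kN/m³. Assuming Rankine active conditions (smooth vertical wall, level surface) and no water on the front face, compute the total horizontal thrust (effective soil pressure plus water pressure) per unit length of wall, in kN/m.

33.8 kN/m

K_a = tan²(45° − φ/2) = 0.3859.
γ' = 21.6 − 9.81 = 11.79 kN/m³. Depth below WT = 1.7 m.
σ'_h at WT = K_a γ d_w = 6.237 kPa; at base = 6.237 + K_a γ' × 1.7 = 13.97 kPa.
P₁ (0–0.8 m) = ½×6.237×0.8 = 2.495. P₂ (0.8–2.5 m) = ½(6.237+13.97)×1.7 = 17.18.
P_w = ½ γ_w h₂² = 0.5×9.81×1.7² = 14.18. Total = 2.495+17.18+14.18 = 33.85 kN/m.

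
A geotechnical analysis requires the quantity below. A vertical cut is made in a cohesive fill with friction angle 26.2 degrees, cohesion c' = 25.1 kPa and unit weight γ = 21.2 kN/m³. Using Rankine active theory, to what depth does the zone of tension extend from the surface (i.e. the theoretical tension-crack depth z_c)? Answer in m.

3.80 m

K_a = tan²(45° − 26.2°/2) = 0.3874; √K_a = 0.6224.
The active pressure is zero where K_a γ z = 2c√K_a, so z_c = 2c/(γ√K_a) = 2×25.1/(21.2×0.6224) = 3.804 m.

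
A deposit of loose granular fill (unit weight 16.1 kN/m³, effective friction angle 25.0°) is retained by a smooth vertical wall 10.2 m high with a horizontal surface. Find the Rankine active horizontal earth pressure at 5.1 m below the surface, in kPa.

K_a = (1 − sin φ)/(1 + sin φ) = 0.4059.
σ_h = K_a γ z = 0.4059 × 16.1 × 5.1 = 33.33 kPa.

33.3 kPa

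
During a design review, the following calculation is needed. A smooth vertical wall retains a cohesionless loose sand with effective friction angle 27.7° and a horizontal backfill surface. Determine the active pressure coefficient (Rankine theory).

0.365

K_a = tan²(45° − φ/2) = tan²(31.15°) = 0.3653.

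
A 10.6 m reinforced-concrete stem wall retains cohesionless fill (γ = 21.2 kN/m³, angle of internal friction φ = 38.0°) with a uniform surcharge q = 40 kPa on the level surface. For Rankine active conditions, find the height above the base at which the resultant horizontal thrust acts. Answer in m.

4.00 m

K_a = 0.2379.
Triangular part P₁ = ½K_aγH² = 283.3 at H/3 = 3.533 m; rectangular part P₂ = K_a q H = 100.9 at H/2 = 5.300 m.
ȳ = (P₁·3.533 + P₂·5.300)/(P₁+P₂) = 3.997 m.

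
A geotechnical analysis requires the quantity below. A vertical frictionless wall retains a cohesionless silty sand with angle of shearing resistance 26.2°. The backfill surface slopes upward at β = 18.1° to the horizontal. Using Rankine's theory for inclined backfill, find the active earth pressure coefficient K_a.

K_a = cos β · (cos β − √(cos²β − cos²φ)) / (cos β + √(cos²β − cos²φ)).
cos β = 0.9505, cos φ = 0.8973, √(cos²β − cos²φ) = 0.3137.
K_a = 0.9505 × (0.9505 − 0.3137)/(0.9505 + 0.3137) = 0.4788.

0.479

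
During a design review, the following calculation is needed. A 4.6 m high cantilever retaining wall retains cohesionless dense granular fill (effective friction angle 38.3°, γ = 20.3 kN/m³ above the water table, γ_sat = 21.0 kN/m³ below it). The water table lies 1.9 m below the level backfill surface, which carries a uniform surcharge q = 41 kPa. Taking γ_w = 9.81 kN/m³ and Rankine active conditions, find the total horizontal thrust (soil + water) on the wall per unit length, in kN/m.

123 kN/m

K_a = tan²(45° − φ/2) = 0.2347.
γ' = 21.0 − 9.81 = 11.19 kN/m³. h₂ = H − d_w = 2.7 m.
σ'_h: at surface K_a·q = 9.624; at WT K_a(q+γd_w) = 18.68; at base K_a(q+γd_w+γ'h₂) = 25.77 kPa.
P₁ = ½(9.624+18.68)×1.9 = 26.89; P₂ = ½(18.68+25.77)×2.7 = 60.00; P_w = ½γ_w h₂² = 35.76.
Total = 26.89+60.00+35.76 = 122.6 kN/m.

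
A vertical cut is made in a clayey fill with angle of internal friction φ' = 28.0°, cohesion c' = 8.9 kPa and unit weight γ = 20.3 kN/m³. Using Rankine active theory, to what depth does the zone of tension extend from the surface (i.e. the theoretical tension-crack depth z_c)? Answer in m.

1.46 m

K_a = tan²(45° − 28.0°/2) = 0.3610; √K_a = 0.6009.
The active pressure is zero where K_a γ z = 2c√K_a, so z_c = 2c/(γ√K_a) = 2×8.9/(20.3×0.6009) = 1.459 m.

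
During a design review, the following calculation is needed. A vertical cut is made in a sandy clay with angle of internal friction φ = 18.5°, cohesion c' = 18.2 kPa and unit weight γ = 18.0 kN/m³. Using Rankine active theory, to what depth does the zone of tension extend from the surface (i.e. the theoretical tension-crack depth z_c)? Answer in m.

2.81 m

K_a = tan²(45° − 18.5°/2) = 0.5183; √K_a = 0.7199.
The active pressure is zero where K_a γ z = 2c√K_a, so z_c = 2c/(γ√K_a) = 2×18.2/(18.0×0.7199) = 2.809 m.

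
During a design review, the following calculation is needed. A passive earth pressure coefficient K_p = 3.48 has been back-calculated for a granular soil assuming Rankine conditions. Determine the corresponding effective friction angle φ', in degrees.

K_p = (1+sin φ)/(1−sin φ) ⇒ sin φ = (K_p − 1)/(K_p + 1) = 0.5536.
φ = arcsin(0.5536) = 33.61°.

33.6°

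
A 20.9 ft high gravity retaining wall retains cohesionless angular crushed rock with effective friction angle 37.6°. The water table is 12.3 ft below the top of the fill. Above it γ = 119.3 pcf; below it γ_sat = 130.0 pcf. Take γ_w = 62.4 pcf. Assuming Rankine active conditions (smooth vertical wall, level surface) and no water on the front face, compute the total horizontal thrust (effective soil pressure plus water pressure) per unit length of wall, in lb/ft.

K_a = tan²(45° − φ/2) = 0.2421.
γ' = 130.0 − 62.4 = 67.60 pcf. Depth below WT = 8.6 ft.
σ'_h at WT = K_a γ d_w = 355.3 psf; at base = 355.3 + K_a γ' × 8.6 = 496.1 psf.
P₁ (0–12.3 ft) = ½×355.3×12.3 = 2185. P₂ (12.3–20.9 ft) = ½(355.3+496.1)×8.6 = 3661.
P_w = ½ γ_w h₂² = 0.5×62.4×8.6² = 2308. Total = 2185+3661+2308 = 8153 lb/ft.

8150 lb/ft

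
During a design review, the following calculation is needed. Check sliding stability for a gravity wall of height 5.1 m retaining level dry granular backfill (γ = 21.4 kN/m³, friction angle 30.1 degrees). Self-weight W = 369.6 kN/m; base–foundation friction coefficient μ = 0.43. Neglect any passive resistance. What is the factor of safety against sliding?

K_a = tan²(45° − 30.1°/2) = 0.3320.
P_a = ½K_aγH² = 0.5×0.3320×21.4×5.1² = 92.40 kN/m, acting at H/3 = 1.700 m above the base.
FS_sliding = μW / P_a = 0.43×369.6 / 92.40 = 1.720.

1.72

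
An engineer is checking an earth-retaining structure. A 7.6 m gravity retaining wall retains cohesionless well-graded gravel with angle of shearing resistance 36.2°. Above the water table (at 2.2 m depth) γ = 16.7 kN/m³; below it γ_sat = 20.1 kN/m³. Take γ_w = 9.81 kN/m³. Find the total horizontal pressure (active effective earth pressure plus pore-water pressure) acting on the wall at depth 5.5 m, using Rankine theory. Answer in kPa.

K_a = (1 − sin φ)/(1 + sin φ) = 0.2574.
γ' = 20.1 − 9.81 = 10.29 kN/m³.
Effective vertical stress at 5.5 m: σ'_v = 16.7×2.2 + 10.29×3.30 = 70.70 kPa.
σ'_h = K_a σ'_v = 0.2574 × 70.70 = 18.20 kPa; u = γ_w × 3.30 = 32.37 kPa.
Total σ_h = 18.20 + 32.37 = 50.57 kPa.

50.6 kPa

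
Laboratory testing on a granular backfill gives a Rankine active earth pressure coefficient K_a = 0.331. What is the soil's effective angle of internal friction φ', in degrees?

30.2°

K_a = tan²(45° − φ/2) ⇒ 45° − φ/2 = arctan(√0.331) = 29.91°.
φ = 2(45° − 29.91°) = 30.17°.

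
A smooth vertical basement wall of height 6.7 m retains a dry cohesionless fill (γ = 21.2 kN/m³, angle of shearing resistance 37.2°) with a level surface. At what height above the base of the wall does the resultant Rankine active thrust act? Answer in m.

K_a = 0.2464.
The pressure distribution is triangular, so the resultant acts at H/3 above the base = 6.7/3 = 2.233 m.

2.23 m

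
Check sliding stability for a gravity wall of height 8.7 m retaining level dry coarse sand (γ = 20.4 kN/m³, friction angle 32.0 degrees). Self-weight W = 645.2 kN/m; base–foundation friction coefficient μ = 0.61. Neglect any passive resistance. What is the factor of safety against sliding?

K_a = tan²(45° − 32.0°/2) = 0.3073.
P_a = ½K_aγH² = 0.5×0.3073×20.4×8.7² = 237.2 kN/m, acting at H/3 = 2.900 m above the base.
FS_sliding = μW / P_a = 0.61×645.2 / 237.2 = 1.659.

1.66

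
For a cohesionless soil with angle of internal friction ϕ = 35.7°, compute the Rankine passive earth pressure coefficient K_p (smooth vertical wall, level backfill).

K_p = (1 + sin φ)/(1 − sin φ) = tan²(45° + 35.7°/2) = 3.802.

3.80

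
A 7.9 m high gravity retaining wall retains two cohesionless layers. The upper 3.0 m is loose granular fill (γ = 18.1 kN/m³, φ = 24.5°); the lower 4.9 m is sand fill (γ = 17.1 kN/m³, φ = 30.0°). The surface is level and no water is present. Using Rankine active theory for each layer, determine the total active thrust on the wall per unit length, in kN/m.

191 kN/m

K_a1 = tan²(45°−24.5°/2) = 0.4137; K_a2 = tan²(45°−30.0°/2) = 0.3333.
Layer 1: σ at base = K_a1 γ₁ h₁ = 22.47 kPa; P₁ = ½×22.47×3.0 = 33.70.
Layer 2: σ_v at top = γ₁h₁ = 54.30; σ_h top = K_a2×54.30 = 18.10; σ_h base = K_a2×(54.30+17.1×4.9) = 46.03.
P₂ = ½(18.10+46.03)×4.9 = 157.1. Total P_a = 33.70+157.1 = 190.8 kN/m.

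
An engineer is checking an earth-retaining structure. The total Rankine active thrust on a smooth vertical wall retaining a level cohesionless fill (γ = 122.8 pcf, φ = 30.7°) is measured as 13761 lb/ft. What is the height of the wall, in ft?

K_a = 0.3240. P_a = ½ K_a γ H² ⇒ H = √(2P_a/(K_a γ)).
H = √(2×13761/(0.3240×122.8)) = 26.30 ft.

26.3 ft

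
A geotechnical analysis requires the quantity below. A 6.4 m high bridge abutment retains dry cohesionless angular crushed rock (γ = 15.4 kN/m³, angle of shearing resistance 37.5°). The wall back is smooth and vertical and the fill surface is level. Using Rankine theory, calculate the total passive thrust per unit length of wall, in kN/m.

K_p = tan²(45° + φ/2) = 4.112.
P_p = ½ K_p γ H² = 0.5 × 4.112 × 15.4 × 6.4² = 1297 kN/m.

1300 kN/m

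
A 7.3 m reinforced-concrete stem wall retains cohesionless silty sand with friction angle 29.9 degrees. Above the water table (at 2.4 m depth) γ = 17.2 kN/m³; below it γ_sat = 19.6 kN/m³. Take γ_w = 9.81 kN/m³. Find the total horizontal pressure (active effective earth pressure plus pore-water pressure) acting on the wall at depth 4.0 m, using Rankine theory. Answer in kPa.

K_a = (1 − sin φ)/(1 + sin φ) = 0.3347.
γ' = 19.6 − 9.81 = 9.790 kN/m³.
Effective vertical stress at 4.0 m: σ'_v = 17.2×2.4 + 9.790×1.60 = 56.94 kPa.
σ'_h = K_a σ'_v = 0.3347 × 56.94 = 19.06 kPa; u = γ_w × 1.60 = 15.70 kPa.
Total σ_h = 19.06 + 15.70 = 34.75 kPa.

34.8 kPa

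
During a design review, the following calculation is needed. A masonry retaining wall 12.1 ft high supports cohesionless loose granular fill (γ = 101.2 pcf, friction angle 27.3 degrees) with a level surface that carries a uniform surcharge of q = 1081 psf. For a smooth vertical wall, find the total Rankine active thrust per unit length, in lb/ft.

K_a = tan²(45° − φ/2) = 0.3711.
Soil triangle: ½ K_a γ H² = 0.5×0.3711×101.2×12.1² = 2749 lb/ft.
Surcharge rectangle: K_a q H = 0.3711×1081×12.1 = 4854 lb/ft.
Total = 2749 + 4854 = 7604 lb/ft.

7600 lb/ft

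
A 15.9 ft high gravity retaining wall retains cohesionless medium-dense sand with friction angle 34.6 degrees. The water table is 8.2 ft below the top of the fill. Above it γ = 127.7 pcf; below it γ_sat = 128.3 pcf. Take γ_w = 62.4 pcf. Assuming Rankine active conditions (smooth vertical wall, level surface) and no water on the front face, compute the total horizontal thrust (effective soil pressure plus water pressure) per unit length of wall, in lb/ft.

K_a = tan²(45° − φ/2) = 0.2756.
γ' = 128.3 − 62.4 = 65.90 pcf. Depth below WT = 7.7 ft.
σ'_h at WT = K_a γ d_w = 288.6 psf; at base = 288.6 + K_a γ' × 7.7 = 428.5 psf.
P₁ (0–8.2 ft) = ½×288.6×8.2 = 1183. P₂ (8.2–15.9 ft) = ½(288.6+428.5)×7.7 = 2761.
P_w = ½ γ_w h₂² = 0.5×62.4×7.7² = 1850. Total = 1183+2761+1850 = 5794 lb/ft.

5790 lb/ft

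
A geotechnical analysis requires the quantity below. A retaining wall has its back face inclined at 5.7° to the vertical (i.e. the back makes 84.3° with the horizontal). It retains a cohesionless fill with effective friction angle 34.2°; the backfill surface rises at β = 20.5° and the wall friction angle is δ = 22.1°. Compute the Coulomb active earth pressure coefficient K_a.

0.403

K_a = sin²(α+φ) / [sin²α · sin(α−δ) · (1 + √{sin(φ+δ)sin(φ−β) / (sin(α−δ)sin(α+β))})²].
With α = 84.3°, φ = 34.2°, δ = 22.1°, β = 20.5°: K_a = 0.4026.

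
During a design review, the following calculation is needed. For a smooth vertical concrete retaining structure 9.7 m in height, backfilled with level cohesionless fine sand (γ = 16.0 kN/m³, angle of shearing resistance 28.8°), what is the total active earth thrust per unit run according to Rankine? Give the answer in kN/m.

K_a = tan²(45° − φ/2) = 0.3498.
P_a = ½ K_a γ H² = 0.5 × 0.3498 × 16.0 × 9.7² = 263.3 kN/m.

263 kN/m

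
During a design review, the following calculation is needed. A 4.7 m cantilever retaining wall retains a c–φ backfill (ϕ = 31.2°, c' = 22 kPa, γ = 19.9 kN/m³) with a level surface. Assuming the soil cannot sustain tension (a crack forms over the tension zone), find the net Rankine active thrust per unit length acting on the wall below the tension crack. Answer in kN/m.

K_a = 0.3175; √K_a = 0.5635.
Tension-crack depth z_c = 2c/(γ√K_a) = 2×22/(19.9×0.5635) = 3.924 m.
σ_a at base = K_a γ H − 2c√K_a = 0.3175×19.9×4.7 − 2×22×0.5635 = 4.903 kPa.
P_a = ½ × 4.903 × (H − z_c) = 0.5×4.903×0.7760 = 1.902 kN/m.

1.90 kN/m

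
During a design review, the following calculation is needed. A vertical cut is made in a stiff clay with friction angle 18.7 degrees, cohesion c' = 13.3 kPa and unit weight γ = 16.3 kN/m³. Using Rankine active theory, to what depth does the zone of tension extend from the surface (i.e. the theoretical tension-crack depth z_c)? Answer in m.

K_a = tan²(45° − 18.7°/2) = 0.5144; √K_a = 0.7173.
The active pressure is zero where K_a γ z = 2c√K_a, so z_c = 2c/(γ√K_a) = 2×13.3/(16.3×0.7173) = 2.275 m.

2.28 m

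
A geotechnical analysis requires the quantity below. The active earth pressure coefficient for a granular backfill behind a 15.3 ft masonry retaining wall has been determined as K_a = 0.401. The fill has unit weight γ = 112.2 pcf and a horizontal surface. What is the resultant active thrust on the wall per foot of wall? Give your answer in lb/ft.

5270 lb/ft

P = ½ K_a γ H² = 0.5 × 0.401 × 112.2 × 15.3² = 5266 lb/ft.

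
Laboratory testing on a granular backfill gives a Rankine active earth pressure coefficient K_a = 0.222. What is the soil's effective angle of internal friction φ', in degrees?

K_a = tan²(45° − φ/2) ⇒ 45° − φ/2 = arctan(√0.222) = 25.23°.
φ = 2(45° − 25.23°) = 39.54°.

39.5°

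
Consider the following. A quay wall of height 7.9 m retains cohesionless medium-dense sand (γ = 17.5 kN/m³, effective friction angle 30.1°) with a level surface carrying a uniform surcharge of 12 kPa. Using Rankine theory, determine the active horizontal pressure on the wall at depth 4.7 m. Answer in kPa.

31.3 kPa

K_a = (1 − sin φ)/(1 + sin φ) = 0.3320.
σ_v = γz + q = 17.5 × 4.7 + 12 = 94.25 kPa.
σ_h = K_a σ_v = 0.3320 × 94.25 = 31.29 kPa.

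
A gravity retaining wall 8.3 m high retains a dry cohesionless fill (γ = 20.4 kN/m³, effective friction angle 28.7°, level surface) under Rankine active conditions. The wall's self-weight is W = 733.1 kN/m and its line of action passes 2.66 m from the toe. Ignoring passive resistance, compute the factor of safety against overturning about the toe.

2.86

K_a = tan²(45° − 28.7°/2) = 0.3511.
P_a = ½K_aγH² = 0.5×0.3511×20.4×8.3² = 246.7 kN/m, acting at H/3 = 2.767 m above the base.
Overturning moment M_o = P_a × H/3 = 246.7 × 2.767 = 682.7.
Resisting moment M_r = W × 2.66 = 733.1 × 2.66 = 1950.
FS_overturning = M_r/M_o = 1950/682.7 = 2.857.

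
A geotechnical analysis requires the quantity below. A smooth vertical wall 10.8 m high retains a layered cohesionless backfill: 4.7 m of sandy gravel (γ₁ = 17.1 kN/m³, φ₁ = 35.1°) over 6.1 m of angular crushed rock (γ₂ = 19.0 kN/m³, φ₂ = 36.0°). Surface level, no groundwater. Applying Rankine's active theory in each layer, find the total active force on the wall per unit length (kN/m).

270 kN/m

K_a1 = tan²(45°−35.1°/2) = 0.2698; K_a2 = tan²(45°−36.0°/2) = 0.2596.
Layer 1: σ at base = K_a1 γ₁ h₁ = 21.69 kPa; P₁ = ½×21.69×4.7 = 50.96.
Layer 2: σ_v at top = γ₁h₁ = 80.37; σ_h top = K_a2×80.37 = 20.87; σ_h base = K_a2×(80.37+19.0×6.1) = 50.95.
P₂ = ½(20.87+50.95)×6.1 = 219.1. Total P_a = 50.96+219.1 = 270.0 kN/m.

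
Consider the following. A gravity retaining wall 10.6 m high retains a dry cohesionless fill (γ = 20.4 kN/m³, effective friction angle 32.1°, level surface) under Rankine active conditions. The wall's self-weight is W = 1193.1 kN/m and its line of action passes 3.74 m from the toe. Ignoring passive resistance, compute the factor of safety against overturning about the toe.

3.60

K_a = tan²(45° − 32.1°/2) = 0.3060.
P_a = ½K_aγH² = 0.5×0.3060×20.4×10.6² = 350.7 kN/m, acting at H/3 = 3.533 m above the base.
Overturning moment M_o = P_a × H/3 = 350.7 × 3.533 = 1239.
Resisting moment M_r = W × 3.74 = 1193.1 × 3.74 = 4462.
FS_overturning = M_r/M_o = 4462/1239 = 3.601.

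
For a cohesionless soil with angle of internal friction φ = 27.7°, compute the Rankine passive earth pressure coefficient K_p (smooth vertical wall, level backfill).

K_p = (1 + sin φ)/(1 − sin φ) = tan²(45° + 27.7°/2) = 2.737.

2.74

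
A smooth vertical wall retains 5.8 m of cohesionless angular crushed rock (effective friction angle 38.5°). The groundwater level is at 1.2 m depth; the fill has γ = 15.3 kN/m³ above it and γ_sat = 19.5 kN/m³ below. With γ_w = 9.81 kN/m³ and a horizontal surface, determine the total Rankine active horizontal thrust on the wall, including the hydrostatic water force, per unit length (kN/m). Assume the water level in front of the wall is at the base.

150 kN/m

K_a = tan²(45° − φ/2) = 0.2327.
γ' = 19.5 − 9.81 = 9.690 kN/m³. Depth below WT = 4.6 m.
σ'_h at WT = K_a γ d_w = 4.272 kPa; at base = 4.272 + K_a γ' × 4.6 = 14.64 kPa.
P₁ (0–1.2 m) = ½×4.272×1.2 = 2.563. P₂ (1.2–5.8 m) = ½(4.272+14.64)×4.6 = 43.50.
P_w = ½ γ_w h₂² = 0.5×9.81×4.6² = 103.8. Total = 2.563+43.50+103.8 = 149.9 kN/m.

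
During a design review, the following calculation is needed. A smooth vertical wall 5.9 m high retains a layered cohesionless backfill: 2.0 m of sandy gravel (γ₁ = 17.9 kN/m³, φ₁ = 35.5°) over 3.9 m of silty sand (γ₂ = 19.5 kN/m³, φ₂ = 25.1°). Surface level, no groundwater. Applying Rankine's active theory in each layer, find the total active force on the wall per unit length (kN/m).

126 kN/m

K_a1 = tan²(45°−35.5°/2) = 0.2653; K_a2 = tan²(45°−25.1°/2) = 0.4043.
Layer 1: σ at base = K_a1 γ₁ h₁ = 9.496 kPa; P₁ = ½×9.496×2.0 = 9.496.
Layer 2: σ_v at top = γ₁h₁ = 35.80; σ_h top = K_a2×35.80 = 14.47; σ_h base = K_a2×(35.80+19.5×3.9) = 45.22.
P₂ = ½(14.47+45.22)×3.9 = 116.4. Total P_a = 9.496+116.4 = 125.9 kN/m.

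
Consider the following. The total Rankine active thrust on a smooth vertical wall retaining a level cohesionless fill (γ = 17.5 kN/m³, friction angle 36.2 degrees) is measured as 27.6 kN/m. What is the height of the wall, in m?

K_a = 0.2574. P_a = ½ K_a γ H² ⇒ H = √(2P_a/(K_a γ)).
H = √(2×27.6/(0.2574×17.5)) = 3.501 m.

3.50 m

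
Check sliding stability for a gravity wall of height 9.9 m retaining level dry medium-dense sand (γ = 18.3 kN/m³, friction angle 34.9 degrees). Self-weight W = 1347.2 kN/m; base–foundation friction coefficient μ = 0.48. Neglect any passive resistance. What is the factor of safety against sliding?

K_a = tan²(45° − 34.9°/2) = 0.2721.
P_a = ½K_aγH² = 0.5×0.2721×18.3×9.9² = 244.1 kN/m, acting at H/3 = 3.300 m above the base.
FS_sliding = μW / P_a = 0.48×1347.2 / 244.1 = 2.650.

2.65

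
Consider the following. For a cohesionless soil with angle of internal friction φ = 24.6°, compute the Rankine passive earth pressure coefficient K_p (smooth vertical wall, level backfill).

K_p = (1 + sin φ)/(1 − sin φ) = tan²(45° + 24.6°/2) = 2.426.

2.43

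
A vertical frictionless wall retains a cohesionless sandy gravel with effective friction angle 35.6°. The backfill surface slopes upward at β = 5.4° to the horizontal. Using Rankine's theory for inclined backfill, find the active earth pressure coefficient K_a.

0.267

K_a = cos β · (cos β − √(cos²β − cos²φ)) / (cos β + √(cos²β − cos²φ)).
cos β = 0.9956, cos φ = 0.8131, √(cos²β − cos²φ) = 0.5745.
K_a = 0.9956 × (0.9956 − 0.5745)/(0.9956 + 0.5745) = 0.2670.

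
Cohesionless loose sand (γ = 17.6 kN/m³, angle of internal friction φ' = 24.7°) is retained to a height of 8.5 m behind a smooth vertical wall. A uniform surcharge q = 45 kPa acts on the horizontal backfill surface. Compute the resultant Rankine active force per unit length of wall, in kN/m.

K_a = tan²(45° − φ/2) = 0.4106.
Soil triangle: ½ K_a γ H² = 0.5×0.4106×17.6×8.5² = 261.0 kN/m.
Surcharge rectangle: K_a q H = 0.4106×45×8.5 = 157.0 kN/m.
Total = 261.0 + 157.0 = 418.1 kN/m.

418 kN/m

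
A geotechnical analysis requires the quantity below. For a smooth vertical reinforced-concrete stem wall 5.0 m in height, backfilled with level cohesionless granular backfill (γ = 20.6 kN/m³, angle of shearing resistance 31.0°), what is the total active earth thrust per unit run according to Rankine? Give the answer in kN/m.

K_a = tan²(45° − φ/2) = 0.3201.
P_a = ½ K_a γ H² = 0.5 × 0.3201 × 20.6 × 5.0² = 82.43 kN/m.

82.4 kN/m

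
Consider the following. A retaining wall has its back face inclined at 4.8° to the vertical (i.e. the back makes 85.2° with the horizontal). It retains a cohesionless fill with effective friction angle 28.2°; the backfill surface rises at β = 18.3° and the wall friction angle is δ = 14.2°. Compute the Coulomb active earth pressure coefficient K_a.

K_a = sin²(α+φ) / [sin²α · sin(α−δ) · (1 + √{sin(φ+δ)sin(φ−β) / (sin(α−δ)sin(α+β))})²].
With α = 85.2°, φ = 28.2°, δ = 14.2°, β = 18.3°: K_a = 0.4885.

0.489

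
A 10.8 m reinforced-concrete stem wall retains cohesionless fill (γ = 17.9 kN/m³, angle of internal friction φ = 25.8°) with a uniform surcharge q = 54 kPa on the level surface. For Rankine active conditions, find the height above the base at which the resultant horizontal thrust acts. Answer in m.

4.25 m

K_a = 0.3935.
Triangular part P₁ = ½K_aγH² = 410.8 at H/3 = 3.600 m; rectangular part P₂ = K_a q H = 229.5 at H/2 = 5.400 m.
ȳ = (P₁·3.600 + P₂·5.400)/(P₁+P₂) = 4.245 m.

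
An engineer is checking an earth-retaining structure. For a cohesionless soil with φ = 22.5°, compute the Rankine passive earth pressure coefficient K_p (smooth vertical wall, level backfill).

K_p = (1 + sin φ)/(1 − sin φ) = tan²(45° + 22.5°/2) = 2.240.

2.24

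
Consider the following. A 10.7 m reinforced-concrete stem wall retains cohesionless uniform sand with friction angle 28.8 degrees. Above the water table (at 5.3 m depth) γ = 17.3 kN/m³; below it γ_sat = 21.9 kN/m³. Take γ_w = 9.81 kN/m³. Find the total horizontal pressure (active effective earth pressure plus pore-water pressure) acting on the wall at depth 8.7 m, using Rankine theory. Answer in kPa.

79.8 kPa

K_a = (1 − sin φ)/(1 + sin φ) = 0.3498.
γ' = 21.9 − 9.81 = 12.09 kN/m³.
Effective vertical stress at 8.7 m: σ'_v = 17.3×5.3 + 12.09×3.40 = 132.8 kPa.
σ'_h = K_a σ'_v = 0.3498 × 132.8 = 46.45 kPa; u = γ_w × 3.40 = 33.35 kPa.
Total σ_h = 46.45 + 33.35 = 79.80 kPa.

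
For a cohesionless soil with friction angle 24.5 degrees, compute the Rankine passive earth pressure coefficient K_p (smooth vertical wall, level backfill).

K_p = (1 + sin φ)/(1 − sin φ) = tan²(45° + 24.5°/2) = 2.417.

2.42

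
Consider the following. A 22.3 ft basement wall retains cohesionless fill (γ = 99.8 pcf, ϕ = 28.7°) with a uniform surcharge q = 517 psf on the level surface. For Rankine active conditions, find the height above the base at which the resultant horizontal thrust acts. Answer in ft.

8.61 ft

K_a = 0.3511.
Triangular part P₁ = ½K_aγH² = 8714 at H/3 = 7.433 ft; rectangular part P₂ = K_a q H = 4048 at H/2 = 11.15 ft.
ȳ = (P₁·7.433 + P₂·11.15)/(P₁+P₂) = 8.612 ft.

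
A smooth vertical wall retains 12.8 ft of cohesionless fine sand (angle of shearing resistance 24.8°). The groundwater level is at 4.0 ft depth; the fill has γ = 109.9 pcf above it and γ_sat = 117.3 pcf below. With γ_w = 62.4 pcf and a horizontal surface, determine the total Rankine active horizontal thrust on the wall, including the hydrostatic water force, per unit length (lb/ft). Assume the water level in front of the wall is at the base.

K_a = tan²(45° − φ/2) = 0.4090.
γ' = 117.3 − 62.4 = 54.90 pcf. Depth below WT = 8.8 ft.
σ'_h at WT = K_a γ d_w = 179.8 psf; at base = 179.8 + K_a γ' × 8.8 = 377.4 psf.
P₁ (0–4.0 ft) = ½×179.8×4.0 = 359.6. P₂ (4.0–12.8 ft) = ½(179.8+377.4)×8.8 = 2452.
P_w = ½ γ_w h₂² = 0.5×62.4×8.8² = 2416. Total = 359.6+2452+2416 = 5227 lb/ft.

5230 lb/ft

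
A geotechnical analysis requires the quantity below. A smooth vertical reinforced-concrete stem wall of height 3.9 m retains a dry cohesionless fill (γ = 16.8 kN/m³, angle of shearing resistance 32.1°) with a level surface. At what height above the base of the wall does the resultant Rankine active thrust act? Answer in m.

K_a = 0.3060.
The pressure distribution is triangular, so the resultant acts at H/3 above the base = 3.9/3 = 1.300 m.

1.30 m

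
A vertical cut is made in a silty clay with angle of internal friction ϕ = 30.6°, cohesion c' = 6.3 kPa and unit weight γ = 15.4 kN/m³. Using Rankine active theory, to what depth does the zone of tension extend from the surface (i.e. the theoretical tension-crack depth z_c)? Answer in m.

1.43 m

K_a = tan²(45° − 30.6°/2) = 0.3253; √K_a = 0.5704.
The active pressure is zero where K_a γ z = 2c√K_a, so z_c = 2c/(γ√K_a) = 2×6.3/(15.4×0.5704) = 1.434 m.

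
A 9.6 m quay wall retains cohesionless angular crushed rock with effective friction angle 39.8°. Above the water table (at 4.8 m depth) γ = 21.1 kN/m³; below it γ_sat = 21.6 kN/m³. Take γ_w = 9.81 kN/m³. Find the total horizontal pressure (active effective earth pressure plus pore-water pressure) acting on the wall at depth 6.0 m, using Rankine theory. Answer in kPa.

K_a = (1 − sin φ)/(1 + sin φ) = 0.2194.
γ' = 21.6 − 9.81 = 11.79 kN/m³.
Effective vertical stress at 6.0 m: σ'_v = 21.1×4.8 + 11.79×1.20 = 115.4 kPa.
σ'_h = K_a σ'_v = 0.2194 × 115.4 = 25.33 kPa; u = γ_w × 1.20 = 11.77 kPa.
Total σ_h = 25.33 + 11.77 = 37.10 kPa.

37.1 kPa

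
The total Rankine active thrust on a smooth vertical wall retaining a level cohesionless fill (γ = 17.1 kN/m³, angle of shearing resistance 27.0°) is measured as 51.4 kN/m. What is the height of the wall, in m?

K_a = 0.3755. P_a = ½ K_a γ H² ⇒ H = √(2P_a/(K_a γ)).
H = √(2×51.4/(0.3755×17.1)) = 4.001 m.

4.00 m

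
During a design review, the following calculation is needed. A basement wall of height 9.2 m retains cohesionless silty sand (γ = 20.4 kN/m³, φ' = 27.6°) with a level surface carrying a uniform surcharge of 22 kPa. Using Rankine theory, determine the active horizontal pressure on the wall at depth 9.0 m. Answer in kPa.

75.4 kPa

K_a = (1 − sin φ)/(1 + sin φ) = 0.3668.
σ_v = γz + q = 20.4 × 9.0 + 22 = 205.6 kPa.
σ_h = K_a σ_v = 0.3668 × 205.6 = 75.41 kPa.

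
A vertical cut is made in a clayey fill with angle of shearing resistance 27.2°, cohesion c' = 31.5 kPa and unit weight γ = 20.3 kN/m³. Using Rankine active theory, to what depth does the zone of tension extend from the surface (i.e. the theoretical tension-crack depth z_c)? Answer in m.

5.08 m

K_a = tan²(45° − 27.2°/2) = 0.3726; √K_a = 0.6104.
The active pressure is zero where K_a γ z = 2c√K_a, so z_c = 2c/(γ√K_a) = 2×31.5/(20.3×0.6104) = 5.084 m.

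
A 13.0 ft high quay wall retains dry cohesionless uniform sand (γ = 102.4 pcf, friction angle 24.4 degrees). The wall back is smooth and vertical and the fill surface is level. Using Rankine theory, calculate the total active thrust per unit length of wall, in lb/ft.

3590 lb/ft

K_a = tan²(45° − φ/2) = 0.4153.
P_a = ½ K_a γ H² = 0.5 × 0.4153 × 102.4 × 13.0² = 3594 lb/ft.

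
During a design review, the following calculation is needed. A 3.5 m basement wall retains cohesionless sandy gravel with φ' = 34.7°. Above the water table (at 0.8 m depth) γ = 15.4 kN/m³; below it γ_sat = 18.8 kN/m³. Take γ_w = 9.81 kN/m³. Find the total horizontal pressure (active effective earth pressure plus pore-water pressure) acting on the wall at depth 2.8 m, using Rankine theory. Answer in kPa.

27.9 kPa

K_a = (1 − sin φ)/(1 + sin φ) = 0.2745.
γ' = 18.8 − 9.81 = 8.990 kN/m³.
Effective vertical stress at 2.8 m: σ'_v = 15.4×0.8 + 8.990×2.00 = 30.30 kPa.
σ'_h = K_a σ'_v = 0.2745 × 30.30 = 8.316 kPa; u = γ_w × 2.00 = 19.62 kPa.
Total σ_h = 8.316 + 19.62 = 27.94 kPa.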